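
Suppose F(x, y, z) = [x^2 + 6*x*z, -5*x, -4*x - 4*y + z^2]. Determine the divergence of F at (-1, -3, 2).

∂F₁/∂x = 2*x + 6*z
∂F₂/∂y = 0
∂F₃/∂z = 2*z
∇·F = 2*x + 8*z
At (-1, -3, 2): 14.

14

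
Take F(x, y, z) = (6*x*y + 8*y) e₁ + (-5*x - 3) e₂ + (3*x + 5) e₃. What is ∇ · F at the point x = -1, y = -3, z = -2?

-18

∂F₁/∂x = 6*y
∂F₂/∂y = 0
∂F₃/∂z = 0
∇·F = 6*y
At (-1, -3, -2): -18.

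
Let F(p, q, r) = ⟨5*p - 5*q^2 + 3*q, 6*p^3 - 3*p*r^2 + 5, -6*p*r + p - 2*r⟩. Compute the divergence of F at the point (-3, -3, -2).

21

∂F₁/∂p = 5
∂F₂/∂q = 0
∂F₃/∂r = -6*p - 2
∇·F = -6*p + 3
At (-3, -3, -2): 21.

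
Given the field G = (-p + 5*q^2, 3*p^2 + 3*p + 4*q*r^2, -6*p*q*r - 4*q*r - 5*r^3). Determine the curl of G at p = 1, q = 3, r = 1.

(∇×G)₁ = ∂G₃/∂q − ∂G₂/∂r = -6*p*r - 8*q*r - 4*r
(∇×G)₂ = ∂G₁/∂r − ∂G₃/∂p = 6*q*r
(∇×G)₃ = ∂G₂/∂p − ∂G₁/∂q = 6*p - 10*q + 3
∇×G = (-6*p*r - 8*q*r - 4*r, 6*q*r, 6*p - 10*q + 3)
At (1, 3, 1): (-34, 18, -21).

(-34, 18, -21)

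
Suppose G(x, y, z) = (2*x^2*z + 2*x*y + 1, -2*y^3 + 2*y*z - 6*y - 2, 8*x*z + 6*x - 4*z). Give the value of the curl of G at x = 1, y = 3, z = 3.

(∇×G)₁ = ∂G₃/∂y − ∂G₂/∂z = -2*y
(∇×G)₂ = ∂G₁/∂z − ∂G₃/∂x = 2*x^2 - 8*z - 6
(∇×G)₃ = ∂G₂/∂x − ∂G₁/∂y = -2*x
∇×G = (-2*y, 2*x^2 - 8*z - 6, -2*x)
At (1, 3, 3): (-6, -28, -2).

(-6, -28, -2)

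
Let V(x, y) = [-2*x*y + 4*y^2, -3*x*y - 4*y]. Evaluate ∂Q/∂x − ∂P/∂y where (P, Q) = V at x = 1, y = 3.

-31

∂V₂/∂x = -3*y
∂V₁/∂y = -2*x + 8*y
Scalar curl = 2*x - 11*y
At (1, 3): -31.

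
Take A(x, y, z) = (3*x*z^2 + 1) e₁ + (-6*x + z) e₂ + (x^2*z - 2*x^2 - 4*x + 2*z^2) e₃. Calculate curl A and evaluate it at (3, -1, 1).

(-1, 28, -6)

(∇×A)₁ = ∂A₃/∂y − ∂A₂/∂z = -1
(∇×A)₂ = ∂A₁/∂z − ∂A₃/∂x = 4*x*z + 4*x + 4
(∇×A)₃ = ∂A₂/∂x − ∂A₁/∂y = -6
∇×A = (-1, 4*x*z + 4*x + 4, -6)
At (3, -1, 1): (-1, 28, -6).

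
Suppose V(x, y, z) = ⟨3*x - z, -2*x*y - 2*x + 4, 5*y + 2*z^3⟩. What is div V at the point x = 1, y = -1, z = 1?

7

∂V₁/∂x = 3
∂V₂/∂y = -2*x
∂V₃/∂z = 6*z^2
∇·V = -2*x + 6*z^2 + 3
At (1, -1, 1): 7.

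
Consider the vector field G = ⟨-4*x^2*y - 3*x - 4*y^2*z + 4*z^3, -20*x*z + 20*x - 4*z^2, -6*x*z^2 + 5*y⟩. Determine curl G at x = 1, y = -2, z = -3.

(1, 146, 132)

(∇×G)₁ = ∂G₃/∂y − ∂G₂/∂z = 20*x + 8*z + 5
(∇×G)₂ = ∂G₁/∂z − ∂G₃/∂x = -4*y^2 + 18*z^2
(∇×G)₃ = ∂G₂/∂x − ∂G₁/∂y = 4*x^2 + 8*y*z - 20*z + 20
∇×G = (20*x + 8*z + 5, -4*y^2 + 18*z^2, 4*x^2 + 8*y*z - 20*z + 20)
At (1, -2, -3): (1, 146, 132).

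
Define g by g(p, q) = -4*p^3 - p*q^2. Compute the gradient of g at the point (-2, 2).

(-52, 8)

∂g/∂p = -12*p^2 - q^2
∂g/∂q = -2*p*q
∇g = (-12*p^2 - q^2, -2*p*q)
At (-2, 2): (-52, 8).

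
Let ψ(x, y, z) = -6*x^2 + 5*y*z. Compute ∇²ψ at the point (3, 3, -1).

∂²ψ/∂x² = -12
∂²ψ/∂y² = 0
∂²ψ/∂z² = 0
∇²ψ = -12
At (3, 3, -1): -12.

-12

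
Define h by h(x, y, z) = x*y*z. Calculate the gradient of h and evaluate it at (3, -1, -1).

(1, -3, -3)

∂h/∂x = y*z
∂h/∂y = x*z
∂h/∂z = x*y
∇h = (y*z, x*z, x*y)
At (3, -1, -1): (1, -3, -3).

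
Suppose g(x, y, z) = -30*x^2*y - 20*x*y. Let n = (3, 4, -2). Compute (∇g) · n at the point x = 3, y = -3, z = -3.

480

∂g/∂x = -60*x*y - 20*y
∂g/∂y = -30*x^2 - 20*x
∂g/∂z = 0
∇g at (3, -3, -3) = (600, -330, 0)
∇g · n = (600)(3) + (-330)(4) + (0)(-2) = 480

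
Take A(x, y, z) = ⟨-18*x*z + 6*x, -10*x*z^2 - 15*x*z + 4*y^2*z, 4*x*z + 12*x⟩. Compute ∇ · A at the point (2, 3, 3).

32

∂A₁/∂x = -18*z + 6
∂A₂/∂y = 8*y*z
∂A₃/∂z = 4*x
∇·A = 4*x + 8*y*z - 18*z + 6
At (2, 3, 3): 32.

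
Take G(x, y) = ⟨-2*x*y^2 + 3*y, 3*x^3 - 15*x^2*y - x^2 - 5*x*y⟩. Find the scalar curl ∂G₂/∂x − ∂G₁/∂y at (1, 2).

∂G₂/∂x = 9*x^2 - 30*x*y - 2*x - 5*y
∂G₁/∂y = -4*x*y + 3
Scalar curl = 9*x^2 - 26*x*y - 2*x - 5*y - 3
At (1, 2): -58.

-58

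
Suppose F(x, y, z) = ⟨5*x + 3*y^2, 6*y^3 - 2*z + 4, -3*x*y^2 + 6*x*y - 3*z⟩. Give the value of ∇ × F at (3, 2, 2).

(∇×F)₁ = ∂F₃/∂y − ∂F₂/∂z = -6*x*y + 6*x + 2
(∇×F)₂ = ∂F₁/∂z − ∂F₃/∂x = 3*y^2 - 6*y
(∇×F)₃ = ∂F₂/∂x − ∂F₁/∂y = -6*y
∇×F = (-6*x*y + 6*x + 2, 3*y^2 - 6*y, -6*y)
At (3, 2, 2): (-16, 0, -12).

(-16, 0, -12)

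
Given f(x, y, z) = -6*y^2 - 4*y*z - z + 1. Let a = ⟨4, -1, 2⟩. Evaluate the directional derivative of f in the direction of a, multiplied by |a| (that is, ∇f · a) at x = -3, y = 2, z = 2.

14

∂f/∂x = 0
∂f/∂y = -12*y - 4*z
∂f/∂z = -4*y - 1
∇f at (-3, 2, 2) = (0, -32, -9)
∇f · a = (0)(4) + (-32)(-1) + (-9)(2) = 14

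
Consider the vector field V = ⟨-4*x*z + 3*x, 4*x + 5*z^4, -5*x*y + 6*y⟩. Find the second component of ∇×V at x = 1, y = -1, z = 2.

(∇×V)_2 = ∂V₁/∂z − ∂V₃/∂x
= -4*x − (-5*y)
= -4*x + 5*y
At (1, -1, 2): -9.

-9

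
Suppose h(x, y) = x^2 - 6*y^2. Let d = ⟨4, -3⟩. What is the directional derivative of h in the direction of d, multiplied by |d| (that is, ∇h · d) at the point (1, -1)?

-28

∂h/∂x = 2*x
∂h/∂y = -12*y
∇h at (1, -1) = (2, 12)
∇h · d = (2)(4) + (12)(-3) = -28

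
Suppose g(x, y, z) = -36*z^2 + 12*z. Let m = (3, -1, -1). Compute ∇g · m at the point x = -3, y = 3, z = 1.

60

∂g/∂x = 0
∂g/∂y = 0
∂g/∂z = -72*z + 12
∇g at (-3, 3, 1) = (0, 0, -60)
∇g · m = (0)(3) + (0)(-1) + (-60)(-1) = 60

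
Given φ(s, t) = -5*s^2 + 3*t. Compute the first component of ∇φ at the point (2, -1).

(∇φ)_1 = ∂φ/∂s = -10*s
At (2, -1): -20.

-20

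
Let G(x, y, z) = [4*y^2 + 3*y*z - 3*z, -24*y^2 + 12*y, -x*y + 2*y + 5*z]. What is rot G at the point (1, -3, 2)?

(1, -15, 18)

(∇×G)₁ = ∂G₃/∂y − ∂G₂/∂z = -x + 2
(∇×G)₂ = ∂G₁/∂z − ∂G₃/∂x = 4*y - 3
(∇×G)₃ = ∂G₂/∂x − ∂G₁/∂y = -8*y - 3*z
∇×G = (-x + 2, 4*y - 3, -8*y - 3*z)
At (1, -3, 2): (1, -15, 18).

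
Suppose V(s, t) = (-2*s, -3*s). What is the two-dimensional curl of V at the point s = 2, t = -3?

∂V₂/∂s = -3
∂V₁/∂t = 0
Scalar curl = -3
At (2, -3): -3.

-3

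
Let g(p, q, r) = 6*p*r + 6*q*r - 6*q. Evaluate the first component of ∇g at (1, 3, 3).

18

(∇g)_1 = ∂g/∂p = 6*r
At (1, 3, 3): 18.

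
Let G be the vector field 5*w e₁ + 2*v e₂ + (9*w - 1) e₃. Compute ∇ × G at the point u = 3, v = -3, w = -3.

(∇×G)₁ = ∂G₃/∂v − ∂G₂/∂w = 0
(∇×G)₂ = ∂G₁/∂w − ∂G₃/∂u = 5
(∇×G)₃ = ∂G₂/∂u − ∂G₁/∂v = 0
∇×G = (0, 5, 0)
At (3, -3, -3): (0, 5, 0).

(0, 5, 0)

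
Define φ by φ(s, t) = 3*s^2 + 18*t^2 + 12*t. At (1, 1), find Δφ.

42

∂²φ/∂s² = 6
∂²φ/∂t² = 36
∇²φ = 42
At (1, 1): 42.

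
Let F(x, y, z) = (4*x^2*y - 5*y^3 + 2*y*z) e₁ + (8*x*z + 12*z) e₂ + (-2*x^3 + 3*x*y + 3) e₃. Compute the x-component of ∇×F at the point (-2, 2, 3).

-2

(∇×F)_1 = ∂F₃/∂y − ∂F₂/∂z
= 3*x − (8*x + 12)
= -5*x - 12
At (-2, 2, 3): -2.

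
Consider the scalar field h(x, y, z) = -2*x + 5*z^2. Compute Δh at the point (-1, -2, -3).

10

∂²h/∂x² = 0
∂²h/∂y² = 0
∂²h/∂z² = 10
∇²h = 10
At (-1, -2, -3): 10.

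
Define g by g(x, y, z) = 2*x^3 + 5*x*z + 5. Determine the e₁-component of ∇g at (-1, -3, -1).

1

(∇g)_1 = ∂g/∂x = 6*x^2 + 5*z
At (-1, -3, -1): 1.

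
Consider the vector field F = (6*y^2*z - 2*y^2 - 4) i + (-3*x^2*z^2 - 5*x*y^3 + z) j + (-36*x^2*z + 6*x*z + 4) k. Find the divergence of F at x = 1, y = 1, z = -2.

∂F₁/∂x = 0
∂F₂/∂y = -15*x*y^2
∂F₃/∂z = -36*x^2 + 6*x
∇·F = -36*x^2 - 15*x*y^2 + 6*x
At (1, 1, -2): -45.

-45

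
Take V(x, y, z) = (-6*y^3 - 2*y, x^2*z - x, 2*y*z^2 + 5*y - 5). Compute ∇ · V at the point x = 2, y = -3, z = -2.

∂V₁/∂x = 0
∂V₂/∂y = 0
∂V₃/∂z = 4*y*z
∇·V = 4*y*z
At (2, -3, -2): 24.

24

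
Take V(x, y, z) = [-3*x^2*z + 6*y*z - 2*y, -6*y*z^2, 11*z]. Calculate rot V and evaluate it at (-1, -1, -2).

(24, -9, 14)

(∇×V)₁ = ∂V₃/∂y − ∂V₂/∂z = 12*y*z
(∇×V)₂ = ∂V₁/∂z − ∂V₃/∂x = -3*x^2 + 6*y
(∇×V)₃ = ∂V₂/∂x − ∂V₁/∂y = -6*z + 2
∇×V = (12*y*z, -3*x^2 + 6*y, -6*z + 2)
At (-1, -1, -2): (24, -9, 14).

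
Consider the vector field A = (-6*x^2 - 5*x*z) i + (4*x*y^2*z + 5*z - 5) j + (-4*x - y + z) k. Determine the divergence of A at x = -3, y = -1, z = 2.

∂A₁/∂x = -12*x - 5*z
∂A₂/∂y = 8*x*y*z
∂A₃/∂z = 1
∇·A = 8*x*y*z - 12*x - 5*z + 1
At (-3, -1, 2): 75.

75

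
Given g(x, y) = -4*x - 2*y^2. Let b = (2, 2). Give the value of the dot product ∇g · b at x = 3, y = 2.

∂g/∂x = -4
∂g/∂y = -4*y
∇g at (3, 2) = (-4, -8)
∇g · b = (-4)(2) + (-8)(2) = -24

-24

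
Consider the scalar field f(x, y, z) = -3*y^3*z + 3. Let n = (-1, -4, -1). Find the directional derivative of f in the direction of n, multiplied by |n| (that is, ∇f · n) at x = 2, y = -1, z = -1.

-39

∂f/∂x = 0
∂f/∂y = -9*y^2*z
∂f/∂z = -3*y^3
∇f at (2, -1, -1) = (0, 9, 3)
∇f · n = (0)(-1) + (9)(-4) + (3)(-1) = -39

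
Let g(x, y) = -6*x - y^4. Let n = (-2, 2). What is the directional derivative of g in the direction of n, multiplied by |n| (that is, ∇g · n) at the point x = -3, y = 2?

-52

∂g/∂x = -6
∂g/∂y = -4*y^3
∇g at (-3, 2) = (-6, -32)
∇g · n = (-6)(-2) + (-32)(2) = -52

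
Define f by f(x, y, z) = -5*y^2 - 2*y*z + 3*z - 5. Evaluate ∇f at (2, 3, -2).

∂f/∂x = 0
∂f/∂y = -10*y - 2*z
∂f/∂z = -2*y + 3
∇f = (0, -10*y - 2*z, -2*y + 3)
At (2, 3, -2): (0, -26, -3).

(0, -26, -3)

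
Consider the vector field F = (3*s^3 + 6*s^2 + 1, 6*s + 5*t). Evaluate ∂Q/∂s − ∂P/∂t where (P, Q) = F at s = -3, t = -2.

6

∂F₂/∂s = 6
∂F₁/∂t = 0
Scalar curl = 6
At (-3, -2): 6.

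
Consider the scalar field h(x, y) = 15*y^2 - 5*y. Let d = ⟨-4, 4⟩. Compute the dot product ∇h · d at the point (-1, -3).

-380

∂h/∂x = 0
∂h/∂y = 30*y - 5
∇h at (-1, -3) = (0, -95)
∇h · d = (0)(-4) + (-95)(4) = -380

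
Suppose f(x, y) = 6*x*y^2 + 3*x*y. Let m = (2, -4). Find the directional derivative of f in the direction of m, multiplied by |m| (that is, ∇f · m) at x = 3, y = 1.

-162

∂f/∂x = 6*y^2 + 3*y
∂f/∂y = 12*x*y + 3*x
∇f at (3, 1) = (9, 45)
∇f · m = (9)(2) + (45)(-4) = -162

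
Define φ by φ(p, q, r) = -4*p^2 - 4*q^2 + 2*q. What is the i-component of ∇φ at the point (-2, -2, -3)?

(∇φ)_1 = ∂φ/∂p = -8*p
At (-2, -2, -3): 16.

16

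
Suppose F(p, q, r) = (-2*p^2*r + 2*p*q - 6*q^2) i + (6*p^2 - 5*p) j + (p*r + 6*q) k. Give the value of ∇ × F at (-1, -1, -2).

(∇×F)₁ = ∂F₃/∂q − ∂F₂/∂r = 6
(∇×F)₂ = ∂F₁/∂r − ∂F₃/∂p = -2*p^2 - r
(∇×F)₃ = ∂F₂/∂p − ∂F₁/∂q = 10*p + 12*q - 5
∇×F = (6, -2*p^2 - r, 10*p + 12*q - 5)
At (-1, -1, -2): (6, 0, -27).

(6, 0, -27)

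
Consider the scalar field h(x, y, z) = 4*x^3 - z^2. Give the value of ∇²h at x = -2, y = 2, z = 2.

∂²h/∂x² = 24*x
∂²h/∂y² = 0
∂²h/∂z² = -2
∇²h = 24*x - 2
At (-2, 2, 2): -50.

-50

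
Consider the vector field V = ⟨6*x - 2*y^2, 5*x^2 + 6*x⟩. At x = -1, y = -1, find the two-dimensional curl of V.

∂V₂/∂x = 10*x + 6
∂V₁/∂y = -4*y
Scalar curl = 10*x + 4*y + 6
At (-1, -1): -8.

-8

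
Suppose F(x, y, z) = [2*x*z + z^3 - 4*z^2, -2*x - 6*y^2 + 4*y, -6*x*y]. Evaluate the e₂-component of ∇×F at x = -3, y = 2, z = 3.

9

(∇×F)_2 = ∂F₁/∂z − ∂F₃/∂x
= 2*x + 3*z^2 - 8*z − (-6*y)
= 2*x + 6*y + 3*z^2 - 8*z
At (-3, 2, 3): 9.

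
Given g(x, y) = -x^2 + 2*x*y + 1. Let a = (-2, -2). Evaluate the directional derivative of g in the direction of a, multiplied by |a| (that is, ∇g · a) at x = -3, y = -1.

∂g/∂x = -2*x + 2*y
∂g/∂y = 2*x
∇g at (-3, -1) = (4, -6)
∇g · a = (4)(-2) + (-6)(-2) = 4

4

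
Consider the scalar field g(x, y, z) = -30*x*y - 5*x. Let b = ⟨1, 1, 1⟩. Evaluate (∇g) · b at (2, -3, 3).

∂g/∂x = -30*y - 5
∂g/∂y = -30*x
∂g/∂z = 0
∇g at (2, -3, 3) = (85, -60, 0)
∇g · b = (85)(1) + (-60)(1) + (0)(1) = 25

25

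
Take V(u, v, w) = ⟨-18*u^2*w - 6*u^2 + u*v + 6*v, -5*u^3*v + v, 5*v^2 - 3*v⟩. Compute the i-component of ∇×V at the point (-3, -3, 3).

(∇×V)_1 = ∂V₃/∂v − ∂V₂/∂w
= 10*v - 3 − (0)
= 10*v - 3
At (-3, -3, 3): -33.

-33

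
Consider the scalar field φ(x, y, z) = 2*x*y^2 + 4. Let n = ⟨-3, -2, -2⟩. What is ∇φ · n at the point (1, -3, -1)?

∂φ/∂x = 2*y^2
∂φ/∂y = 4*x*y
∂φ/∂z = 0
∇φ at (1, -3, -1) = (18, -12, 0)
∇φ · n = (18)(-3) + (-12)(-2) + (0)(-2) = -30

-30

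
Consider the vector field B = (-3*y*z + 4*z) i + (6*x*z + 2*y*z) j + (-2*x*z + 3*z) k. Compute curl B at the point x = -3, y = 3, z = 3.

(∇×B)₁ = ∂B₃/∂y − ∂B₂/∂z = -6*x - 2*y
(∇×B)₂ = ∂B₁/∂z − ∂B₃/∂x = -3*y + 2*z + 4
(∇×B)₃ = ∂B₂/∂x − ∂B₁/∂y = 9*z
∇×B = (-6*x - 2*y, -3*y + 2*z + 4, 9*z)
At (-3, 3, 3): (12, 1, 27).

(12, 1, 27)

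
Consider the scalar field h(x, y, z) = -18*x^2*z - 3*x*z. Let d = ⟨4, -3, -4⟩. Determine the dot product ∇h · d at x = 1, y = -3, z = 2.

-228

∂h/∂x = -36*x*z - 3*z
∂h/∂y = 0
∂h/∂z = -18*x^2 - 3*x
∇h at (1, -3, 2) = (-78, 0, -21)
∇h · d = (-78)(4) + (0)(-3) + (-21)(-4) = -228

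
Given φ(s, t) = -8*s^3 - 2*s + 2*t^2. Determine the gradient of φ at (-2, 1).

∂φ/∂s = -24*s^2 - 2
∂φ/∂t = 4*t
∇φ = (-24*s^2 - 2, 4*t)
At (-2, 1): (-98, 4).

(-98, 4)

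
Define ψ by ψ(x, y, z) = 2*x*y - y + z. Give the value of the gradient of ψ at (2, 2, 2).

∂ψ/∂x = 2*y
∂ψ/∂y = 2*x - 1
∂ψ/∂z = 1
∇ψ = (2*y, 2*x - 1, 1)
At (2, 2, 2): (4, 3, 1).

(4, 3, 1)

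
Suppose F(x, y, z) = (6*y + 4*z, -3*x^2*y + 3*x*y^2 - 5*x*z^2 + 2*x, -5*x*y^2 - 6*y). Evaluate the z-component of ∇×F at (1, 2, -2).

-24

(∇×F)_3 = ∂F₂/∂x − ∂F₁/∂y
= -6*x*y + 3*y^2 - 5*z^2 + 2 − (6)
= -6*x*y + 3*y^2 - 5*z^2 - 4
At (1, 2, -2): -24.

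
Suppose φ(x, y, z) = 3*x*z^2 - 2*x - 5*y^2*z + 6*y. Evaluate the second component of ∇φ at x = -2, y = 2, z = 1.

-14

(∇φ)_2 = ∂φ/∂y = -10*y*z + 6
At (-2, 2, 1): -14.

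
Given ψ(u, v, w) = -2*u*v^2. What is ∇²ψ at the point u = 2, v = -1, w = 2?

∂²ψ/∂u² = 0
∂²ψ/∂v² = -4*u
∂²ψ/∂w² = 0
∇²ψ = -4*u
At (2, -1, 2): -8.

-8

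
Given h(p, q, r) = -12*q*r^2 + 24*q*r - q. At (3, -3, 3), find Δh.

∂²h/∂p² = 0
∂²h/∂q² = 0
∂²h/∂r² = -24*q
∇²h = -24*q
At (3, -3, 3): 72.

72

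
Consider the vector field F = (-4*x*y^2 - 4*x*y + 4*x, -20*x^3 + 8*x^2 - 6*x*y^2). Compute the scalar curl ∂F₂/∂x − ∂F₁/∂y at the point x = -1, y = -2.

-88

∂F₂/∂x = -60*x^2 + 16*x - 6*y^2
∂F₁/∂y = -8*x*y - 4*x
Scalar curl = -60*x^2 + 8*x*y + 20*x - 6*y^2
At (-1, -2): -88.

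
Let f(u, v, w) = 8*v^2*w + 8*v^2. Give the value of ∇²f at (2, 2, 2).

48

∂²f/∂u² = 0
∂²f/∂v² = 16*(w + 1)
∂²f/∂w² = 0
∇²f = 16*w + 16
At (2, 2, 2): 48.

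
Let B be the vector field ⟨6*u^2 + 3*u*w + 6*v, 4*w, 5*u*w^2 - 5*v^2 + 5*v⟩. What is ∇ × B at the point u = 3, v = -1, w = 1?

(11, 4, -6)

(∇×B)₁ = ∂B₃/∂v − ∂B₂/∂w = -10*v + 1
(∇×B)₂ = ∂B₁/∂w − ∂B₃/∂u = 3*u - 5*w^2
(∇×B)₃ = ∂B₂/∂u − ∂B₁/∂v = -6
∇×B = (-10*v + 1, 3*u - 5*w^2, -6)
At (3, -1, 1): (11, 4, -6).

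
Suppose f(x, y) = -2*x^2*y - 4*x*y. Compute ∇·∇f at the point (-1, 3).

-12

∂²f/∂x² = -4*y
∂²f/∂y² = 0
∇²f = -4*y
At (-1, 3): -12.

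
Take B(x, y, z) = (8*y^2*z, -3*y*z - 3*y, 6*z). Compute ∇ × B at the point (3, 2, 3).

(∇×B)₁ = ∂B₃/∂y − ∂B₂/∂z = 3*y
(∇×B)₂ = ∂B₁/∂z − ∂B₃/∂x = 8*y^2
(∇×B)₃ = ∂B₂/∂x − ∂B₁/∂y = -16*y*z
∇×B = (3*y, 8*y^2, -16*y*z)
At (3, 2, 3): (6, 32, -96).

(6, 32, -96)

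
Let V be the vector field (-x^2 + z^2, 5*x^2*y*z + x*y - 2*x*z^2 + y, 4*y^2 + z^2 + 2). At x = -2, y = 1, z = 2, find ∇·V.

47

∂V₁/∂x = -2*x
∂V₂/∂y = 5*x^2*z + x + 1
∂V₃/∂z = 2*z
∇·V = 5*x^2*z - x + 2*z + 1
At (-2, 1, 2): 47.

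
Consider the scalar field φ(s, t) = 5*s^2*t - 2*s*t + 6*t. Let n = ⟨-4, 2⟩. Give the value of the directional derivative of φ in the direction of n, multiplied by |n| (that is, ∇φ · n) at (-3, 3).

498

∂φ/∂s = 10*s*t - 2*t
∂φ/∂t = 5*s^2 - 2*s + 6
∇φ at (-3, 3) = (-96, 57)
∇φ · n = (-96)(-4) + (57)(2) = 498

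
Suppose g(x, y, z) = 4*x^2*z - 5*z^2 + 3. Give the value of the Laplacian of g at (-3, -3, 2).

6

∂²g/∂x² = 8*z
∂²g/∂y² = 0
∂²g/∂z² = -10
∇²g = 8*z - 10
At (-3, -3, 2): 6.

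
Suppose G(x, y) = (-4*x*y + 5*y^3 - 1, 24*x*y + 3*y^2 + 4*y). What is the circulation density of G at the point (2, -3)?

-199

∂G₂/∂x = 24*y
∂G₁/∂y = -4*x + 15*y^2
Scalar curl = 4*x - 15*y^2 + 24*y
At (2, -3): -199.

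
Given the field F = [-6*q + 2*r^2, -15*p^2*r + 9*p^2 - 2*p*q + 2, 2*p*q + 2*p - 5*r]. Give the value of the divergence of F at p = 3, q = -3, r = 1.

∂F₁/∂p = 0
∂F₂/∂q = -2*p
∂F₃/∂r = -5
∇·F = -2*p - 5
At (3, -3, 1): -11.

-11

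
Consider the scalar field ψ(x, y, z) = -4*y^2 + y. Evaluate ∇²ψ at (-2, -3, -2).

∂²ψ/∂x² = 0
∂²ψ/∂y² = -8
∂²ψ/∂z² = 0
∇²ψ = -8
At (-2, -3, -2): -8.

-8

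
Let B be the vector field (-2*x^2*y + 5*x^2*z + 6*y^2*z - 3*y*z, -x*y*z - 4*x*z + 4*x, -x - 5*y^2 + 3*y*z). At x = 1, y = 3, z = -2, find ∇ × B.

(-29, 51, 86)

(∇×B)₁ = ∂B₃/∂y − ∂B₂/∂z = x*y + 4*x - 10*y + 3*z
(∇×B)₂ = ∂B₁/∂z − ∂B₃/∂x = 5*x^2 + 6*y^2 - 3*y + 1
(∇×B)₃ = ∂B₂/∂x − ∂B₁/∂y = 2*x^2 - 13*y*z - z + 4
∇×B = (x*y + 4*x - 10*y + 3*z, 5*x^2 + 6*y^2 - 3*y + 1, 2*x^2 - 13*y*z - z + 4)
At (1, 3, -2): (-29, 51, 86).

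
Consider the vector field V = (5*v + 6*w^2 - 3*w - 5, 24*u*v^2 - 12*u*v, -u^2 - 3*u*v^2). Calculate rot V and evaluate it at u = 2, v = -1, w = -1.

(∇×V)₁ = ∂V₃/∂v − ∂V₂/∂w = -6*u*v
(∇×V)₂ = ∂V₁/∂w − ∂V₃/∂u = 2*u + 3*v^2 + 12*w - 3
(∇×V)₃ = ∂V₂/∂u − ∂V₁/∂v = 24*v^2 - 12*v - 5
∇×V = (-6*u*v, 2*u + 3*v^2 + 12*w - 3, 24*v^2 - 12*v - 5)
At (2, -1, -1): (12, -8, 31).

(12, -8, 31)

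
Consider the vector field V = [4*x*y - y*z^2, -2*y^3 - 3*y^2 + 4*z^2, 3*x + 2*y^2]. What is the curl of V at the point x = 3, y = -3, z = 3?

(-36, 15, -3)

(∇×V)₁ = ∂V₃/∂y − ∂V₂/∂z = 4*y - 8*z
(∇×V)₂ = ∂V₁/∂z − ∂V₃/∂x = -2*y*z - 3
(∇×V)₃ = ∂V₂/∂x − ∂V₁/∂y = -4*x + z^2
∇×V = (4*y - 8*z, -2*y*z - 3, -4*x + z^2)
At (3, -3, 3): (-36, 15, -3).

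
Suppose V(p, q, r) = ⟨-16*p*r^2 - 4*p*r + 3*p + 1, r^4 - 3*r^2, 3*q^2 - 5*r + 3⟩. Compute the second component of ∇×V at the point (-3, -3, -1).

(∇×V)_2 = ∂V₁/∂r − ∂V₃/∂p
= -32*p*r - 4*p − (0)
= -32*p*r - 4*p
At (-3, -3, -1): -84.

-84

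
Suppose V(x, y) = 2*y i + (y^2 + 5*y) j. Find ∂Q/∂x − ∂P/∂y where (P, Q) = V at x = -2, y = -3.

-2

∂V₂/∂x = 0
∂V₁/∂y = 2
Scalar curl = -2
At (-2, -3): -2.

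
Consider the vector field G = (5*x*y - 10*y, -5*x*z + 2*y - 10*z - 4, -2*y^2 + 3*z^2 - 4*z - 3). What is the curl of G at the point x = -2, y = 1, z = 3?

(-4, 0, 5)

(∇×G)₁ = ∂G₃/∂y − ∂G₂/∂z = 5*x - 4*y + 10
(∇×G)₂ = ∂G₁/∂z − ∂G₃/∂x = 0
(∇×G)₃ = ∂G₂/∂x − ∂G₁/∂y = -5*x - 5*z + 10
∇×G = (5*x - 4*y + 10, 0, -5*x - 5*z + 10)
At (-2, 1, 3): (-4, 0, 5).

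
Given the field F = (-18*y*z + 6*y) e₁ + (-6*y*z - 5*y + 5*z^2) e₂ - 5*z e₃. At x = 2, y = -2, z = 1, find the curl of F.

(∇×F)₁ = ∂F₃/∂y − ∂F₂/∂z = 6*y - 10*z
(∇×F)₂ = ∂F₁/∂z − ∂F₃/∂x = -18*y
(∇×F)₃ = ∂F₂/∂x − ∂F₁/∂y = 18*z - 6
∇×F = (6*y - 10*z, -18*y, 18*z - 6)
At (2, -2, 1): (-22, 36, 12).

(-22, 36, 12)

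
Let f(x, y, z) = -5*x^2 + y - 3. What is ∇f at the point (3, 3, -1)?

(-30, 1, 0)

∂f/∂x = -10*x
∂f/∂y = 1
∂f/∂z = 0
∇f = (-10*x, 1, 0)
At (3, 3, -1): (-30, 1, 0).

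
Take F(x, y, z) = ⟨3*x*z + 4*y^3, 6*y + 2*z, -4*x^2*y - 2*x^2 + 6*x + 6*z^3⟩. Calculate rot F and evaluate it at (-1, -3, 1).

(∇×F)₁ = ∂F₃/∂y − ∂F₂/∂z = -4*x^2 - 2
(∇×F)₂ = ∂F₁/∂z − ∂F₃/∂x = 8*x*y + 7*x - 6
(∇×F)₃ = ∂F₂/∂x − ∂F₁/∂y = -12*y^2
∇×F = (-4*x^2 - 2, 8*x*y + 7*x - 6, -12*y^2)
At (-1, -3, 1): (-6, 11, -108).

(-6, 11, -108)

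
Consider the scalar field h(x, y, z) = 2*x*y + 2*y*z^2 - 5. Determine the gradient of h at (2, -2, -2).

∂h/∂x = 2*y
∂h/∂y = 2*x + 2*z^2
∂h/∂z = 4*y*z
∇h = (2*y, 2*x + 2*z^2, 4*y*z)
At (2, -2, -2): (-4, 12, 16).

(-4, 12, 16)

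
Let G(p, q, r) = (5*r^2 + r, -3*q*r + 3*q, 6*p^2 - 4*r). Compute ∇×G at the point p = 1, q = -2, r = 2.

(-6, 9, 0)

(∇×G)₁ = ∂G₃/∂q − ∂G₂/∂r = 3*q
(∇×G)₂ = ∂G₁/∂r − ∂G₃/∂p = -12*p + 10*r + 1
(∇×G)₃ = ∂G₂/∂p − ∂G₁/∂q = 0
∇×G = (3*q, -12*p + 10*r + 1, 0)
At (1, -2, 2): (-6, 9, 0).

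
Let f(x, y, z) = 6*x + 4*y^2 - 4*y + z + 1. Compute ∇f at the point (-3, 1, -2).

(6, 4, 1)

∂f/∂x = 6
∂f/∂y = 8*y - 4
∂f/∂z = 1
∇f = (6, 8*y - 4, 1)
At (-3, 1, -2): (6, 4, 1).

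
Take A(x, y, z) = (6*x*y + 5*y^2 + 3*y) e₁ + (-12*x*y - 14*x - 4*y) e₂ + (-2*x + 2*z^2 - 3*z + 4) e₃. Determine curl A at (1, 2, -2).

(0, 2, -67)

(∇×A)₁ = ∂A₃/∂y − ∂A₂/∂z = 0
(∇×A)₂ = ∂A₁/∂z − ∂A₃/∂x = 2
(∇×A)₃ = ∂A₂/∂x − ∂A₁/∂y = -6*x - 22*y - 17
∇×A = (0, 2, -6*x - 22*y - 17)
At (1, 2, -2): (0, 2, -67).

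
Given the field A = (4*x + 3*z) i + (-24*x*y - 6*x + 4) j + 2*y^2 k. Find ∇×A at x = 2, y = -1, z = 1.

(-4, 3, 18)

(∇×A)₁ = ∂A₃/∂y − ∂A₂/∂z = 4*y
(∇×A)₂ = ∂A₁/∂z − ∂A₃/∂x = 3
(∇×A)₃ = ∂A₂/∂x − ∂A₁/∂y = -24*y - 6
∇×A = (4*y, 3, -24*y - 6)
At (2, -1, 1): (-4, 3, 18).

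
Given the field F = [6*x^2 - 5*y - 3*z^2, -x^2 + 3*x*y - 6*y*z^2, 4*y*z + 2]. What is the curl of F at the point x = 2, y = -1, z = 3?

(∇×F)₁ = ∂F₃/∂y − ∂F₂/∂z = 12*y*z + 4*z
(∇×F)₂ = ∂F₁/∂z − ∂F₃/∂x = -6*z
(∇×F)₃ = ∂F₂/∂x − ∂F₁/∂y = -2*x + 3*y + 5
∇×F = (12*y*z + 4*z, -6*z, -2*x + 3*y + 5)
At (2, -1, 3): (-24, -18, -2).

(-24, -18, -2)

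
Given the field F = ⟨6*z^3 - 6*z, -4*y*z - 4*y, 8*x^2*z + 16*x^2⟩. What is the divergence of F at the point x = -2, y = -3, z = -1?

32

∂F₁/∂x = 0
∂F₂/∂y = -4*z - 4
∂F₃/∂z = 8*x^2
∇·F = 8*x^2 - 4*z - 4
At (-2, -3, -1): 32.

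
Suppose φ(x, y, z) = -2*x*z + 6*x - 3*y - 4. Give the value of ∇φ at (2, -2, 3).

∂φ/∂x = -2*z + 6
∂φ/∂y = -3
∂φ/∂z = -2*x
∇φ = (-2*z + 6, -3, -2*x)
At (2, -2, 3): (0, -3, -4).

(0, -3, -4)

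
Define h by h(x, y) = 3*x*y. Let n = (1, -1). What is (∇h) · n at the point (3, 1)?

-6

∂h/∂x = 3*y
∂h/∂y = 3*x
∇h at (3, 1) = (3, 9)
∇h · n = (3)(1) + (9)(-1) = -6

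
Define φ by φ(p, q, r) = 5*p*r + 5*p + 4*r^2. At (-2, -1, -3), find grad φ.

(-10, 0, -34)

∂φ/∂p = 5*r + 5
∂φ/∂q = 0
∂φ/∂r = 5*p + 8*r
∇φ = (5*r + 5, 0, 5*p + 8*r)
At (-2, -1, -3): (-10, 0, -34).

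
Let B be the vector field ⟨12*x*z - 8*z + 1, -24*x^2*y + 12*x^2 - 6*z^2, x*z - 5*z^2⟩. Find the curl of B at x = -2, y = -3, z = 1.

(∇×B)₁ = ∂B₃/∂y − ∂B₂/∂z = 12*z
(∇×B)₂ = ∂B₁/∂z − ∂B₃/∂x = 12*x - z - 8
(∇×B)₃ = ∂B₂/∂x − ∂B₁/∂y = -48*x*y + 24*x
∇×B = (12*z, 12*x - z - 8, -48*x*y + 24*x)
At (-2, -3, 1): (12, -33, -336).

(12, -33, -336)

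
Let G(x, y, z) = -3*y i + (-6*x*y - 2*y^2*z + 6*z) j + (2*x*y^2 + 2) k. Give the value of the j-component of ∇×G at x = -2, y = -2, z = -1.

-8

(∇×G)_2 = ∂G₁/∂z − ∂G₃/∂x
= 0 − (2*y^2)
= -2*y^2
At (-2, -2, -1): -8.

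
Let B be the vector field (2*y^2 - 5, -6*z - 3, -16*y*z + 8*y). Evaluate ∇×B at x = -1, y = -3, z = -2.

(46, 0, 12)

(∇×B)₁ = ∂B₃/∂y − ∂B₂/∂z = -16*z + 14
(∇×B)₂ = ∂B₁/∂z − ∂B₃/∂x = 0
(∇×B)₃ = ∂B₂/∂x − ∂B₁/∂y = -4*y
∇×B = (-16*z + 14, 0, -4*y)
At (-1, -3, -2): (46, 0, 12).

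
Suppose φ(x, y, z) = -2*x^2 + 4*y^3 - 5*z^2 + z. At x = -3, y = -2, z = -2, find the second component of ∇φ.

(∇φ)_2 = ∂φ/∂y = 12*y^2
At (-3, -2, -2): 48.

48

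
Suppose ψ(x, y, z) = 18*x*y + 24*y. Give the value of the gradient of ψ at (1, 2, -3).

∂ψ/∂x = 18*y
∂ψ/∂y = 18*x + 24
∂ψ/∂z = 0
∇ψ = (18*y, 18*x + 24, 0)
At (1, 2, -3): (36, 42, 0).

(36, 42, 0)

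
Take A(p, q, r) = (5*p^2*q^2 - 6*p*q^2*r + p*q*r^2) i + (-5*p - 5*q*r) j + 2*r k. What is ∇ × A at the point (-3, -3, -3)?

(∇×A)₁ = ∂A₃/∂q − ∂A₂/∂r = 5*q
(∇×A)₂ = ∂A₁/∂r − ∂A₃/∂p = -6*p*q^2 + 2*p*q*r
(∇×A)₃ = ∂A₂/∂p − ∂A₁/∂q = -10*p^2*q + 12*p*q*r - p*r^2 - 5
∇×A = (5*q, -6*p*q^2 + 2*p*q*r, -10*p^2*q + 12*p*q*r - p*r^2 - 5)
At (-3, -3, -3): (-15, 108, -32).

(-15, 108, -32)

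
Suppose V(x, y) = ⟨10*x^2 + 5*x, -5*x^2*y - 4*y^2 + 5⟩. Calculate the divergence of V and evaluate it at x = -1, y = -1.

∂V₁/∂x = 20*x + 5
∂V₂/∂y = -5*x^2 - 8*y
∇·V = -5*x^2 + 20*x - 8*y + 5
At (-1, -1): -12.

-12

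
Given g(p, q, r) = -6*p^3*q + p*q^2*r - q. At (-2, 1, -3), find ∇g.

(-75, 59, -2)

∂g/∂p = -18*p^2*q + q^2*r
∂g/∂q = -6*p^3 + 2*p*q*r - 1
∂g/∂r = p*q^2
∇g = (-18*p^2*q + q^2*r, -6*p^3 + 2*p*q*r - 1, p*q^2)
At (-2, 1, -3): (-75, 59, -2).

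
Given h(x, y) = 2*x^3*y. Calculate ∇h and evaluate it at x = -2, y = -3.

(-72, -16)

∂h/∂x = 6*x^2*y
∂h/∂y = 2*x^3
∇h = (6*x^2*y, 2*x^3)
At (-2, -3): (-72, -16).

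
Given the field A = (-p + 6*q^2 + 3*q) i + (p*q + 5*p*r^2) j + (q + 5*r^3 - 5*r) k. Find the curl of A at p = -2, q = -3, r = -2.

(-39, 0, 50)

(∇×A)₁ = ∂A₃/∂q − ∂A₂/∂r = -10*p*r + 1
(∇×A)₂ = ∂A₁/∂r − ∂A₃/∂p = 0
(∇×A)₃ = ∂A₂/∂p − ∂A₁/∂q = -11*q + 5*r^2 - 3
∇×A = (-10*p*r + 1, 0, -11*q + 5*r^2 - 3)
At (-2, -3, -2): (-39, 0, 50).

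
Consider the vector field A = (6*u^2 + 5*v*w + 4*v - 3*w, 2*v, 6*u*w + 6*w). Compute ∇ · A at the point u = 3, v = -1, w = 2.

∂A₁/∂u = 12*u
∂A₂/∂v = 2
∂A₃/∂w = 6*u + 6
∇·A = 18*u + 8
At (3, -1, 2): 62.

62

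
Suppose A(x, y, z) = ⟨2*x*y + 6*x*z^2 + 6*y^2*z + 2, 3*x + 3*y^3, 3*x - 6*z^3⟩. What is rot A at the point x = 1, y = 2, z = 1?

(∇×A)₁ = ∂A₃/∂y − ∂A₂/∂z = 0
(∇×A)₂ = ∂A₁/∂z − ∂A₃/∂x = 12*x*z + 6*y^2 - 3
(∇×A)₃ = ∂A₂/∂x − ∂A₁/∂y = -2*x - 12*y*z + 3
∇×A = (0, 12*x*z + 6*y^2 - 3, -2*x - 12*y*z + 3)
At (1, 2, 1): (0, 33, -23).

(0, 33, -23)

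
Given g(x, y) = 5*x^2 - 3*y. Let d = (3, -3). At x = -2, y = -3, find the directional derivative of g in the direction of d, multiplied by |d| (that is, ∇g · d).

-51

∂g/∂x = 10*x
∂g/∂y = -3
∇g at (-2, -3) = (-20, -3)
∇g · d = (-20)(3) + (-3)(-3) = -51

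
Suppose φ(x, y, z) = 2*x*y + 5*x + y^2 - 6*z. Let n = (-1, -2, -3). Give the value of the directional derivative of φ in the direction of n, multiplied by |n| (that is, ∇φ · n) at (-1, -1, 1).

23

∂φ/∂x = 2*y + 5
∂φ/∂y = 2*x + 2*y
∂φ/∂z = -6
∇φ at (-1, -1, 1) = (3, -4, -6)
∇φ · n = (3)(-1) + (-4)(-2) + (-6)(-3) = 23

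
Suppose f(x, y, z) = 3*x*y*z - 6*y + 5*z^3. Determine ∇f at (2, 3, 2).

(18, 6, 78)

∂f/∂x = 3*y*z
∂f/∂y = 3*x*z - 6
∂f/∂z = 3*x*y + 15*z^2
∇f = (3*y*z, 3*x*z - 6, 3*x*y + 15*z^2)
At (2, 3, 2): (18, 6, 78).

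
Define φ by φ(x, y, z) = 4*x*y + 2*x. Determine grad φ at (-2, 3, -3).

∂φ/∂x = 4*y + 2
∂φ/∂y = 4*x
∂φ/∂z = 0
∇φ = (4*y + 2, 4*x, 0)
At (-2, 3, -3): (14, -8, 0).

(14, -8, 0)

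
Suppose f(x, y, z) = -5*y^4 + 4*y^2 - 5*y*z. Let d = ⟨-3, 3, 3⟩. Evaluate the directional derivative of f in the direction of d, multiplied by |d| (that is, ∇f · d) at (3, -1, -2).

81

∂f/∂x = 0
∂f/∂y = -20*y^3 + 8*y - 5*z
∂f/∂z = -5*y
∇f at (3, -1, -2) = (0, 22, 5)
∇f · d = (0)(-3) + (22)(3) + (5)(3) = 81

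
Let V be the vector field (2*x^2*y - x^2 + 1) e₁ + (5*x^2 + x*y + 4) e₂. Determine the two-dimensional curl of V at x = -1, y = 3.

∂V₂/∂x = 10*x + y
∂V₁/∂y = 2*x^2
Scalar curl = -2*x^2 + 10*x + y
At (-1, 3): -9.

-9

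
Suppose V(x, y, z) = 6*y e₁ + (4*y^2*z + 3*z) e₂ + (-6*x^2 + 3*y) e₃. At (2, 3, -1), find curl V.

(-36, 24, -6)

(∇×V)₁ = ∂V₃/∂y − ∂V₂/∂z = -4*y^2
(∇×V)₂ = ∂V₁/∂z − ∂V₃/∂x = 12*x
(∇×V)₃ = ∂V₂/∂x − ∂V₁/∂y = -6
∇×V = (-4*y^2, 12*x, -6)
At (2, 3, -1): (-36, 24, -6).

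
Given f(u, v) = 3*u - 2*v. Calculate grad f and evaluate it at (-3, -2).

(3, -2)

∂f/∂u = 3
∂f/∂v = -2
∇f = (3, -2)
At (-3, -2): (3, -2).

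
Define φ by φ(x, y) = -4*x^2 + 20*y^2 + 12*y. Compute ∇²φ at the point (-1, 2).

32

∂²φ/∂x² = -8
∂²φ/∂y² = 40
∇²φ = 32
At (-1, 2): 32.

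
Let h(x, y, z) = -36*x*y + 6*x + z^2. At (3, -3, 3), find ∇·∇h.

∂²h/∂x² = 0
∂²h/∂y² = 0
∂²h/∂z² = 2
∇²h = 2
At (3, -3, 3): 2.

2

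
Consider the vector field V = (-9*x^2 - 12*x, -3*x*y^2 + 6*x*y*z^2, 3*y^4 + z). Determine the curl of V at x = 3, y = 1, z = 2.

(∇×V)₁ = ∂V₃/∂y − ∂V₂/∂z = -12*x*y*z + 12*y^3
(∇×V)₂ = ∂V₁/∂z − ∂V₃/∂x = 0
(∇×V)₃ = ∂V₂/∂x − ∂V₁/∂y = -3*y^2 + 6*y*z^2
∇×V = (-12*x*y*z + 12*y^3, 0, -3*y^2 + 6*y*z^2)
At (3, 1, 2): (-60, 0, 21).

(-60, 0, 21)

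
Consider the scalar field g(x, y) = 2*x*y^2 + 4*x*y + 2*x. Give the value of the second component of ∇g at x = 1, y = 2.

12

(∇g)_2 = ∂g/∂y = 4*x*y + 4*x
At (1, 2): 12.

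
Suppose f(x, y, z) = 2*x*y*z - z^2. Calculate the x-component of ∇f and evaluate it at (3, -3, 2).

-12

(∇f)_1 = ∂f/∂x = 2*y*z
At (3, -3, 2): -12.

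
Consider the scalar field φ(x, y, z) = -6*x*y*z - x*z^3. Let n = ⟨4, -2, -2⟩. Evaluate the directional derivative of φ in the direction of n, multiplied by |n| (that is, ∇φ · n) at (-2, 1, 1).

-88

∂φ/∂x = -6*y*z - z^3
∂φ/∂y = -6*x*z
∂φ/∂z = -6*x*y - 3*x*z^2
∇φ at (-2, 1, 1) = (-7, 12, 18)
∇φ · n = (-7)(4) + (12)(-2) + (18)(-2) = -88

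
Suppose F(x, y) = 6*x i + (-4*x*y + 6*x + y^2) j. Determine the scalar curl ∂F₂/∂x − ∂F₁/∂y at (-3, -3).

18

∂F₂/∂x = -4*y + 6
∂F₁/∂y = 0
Scalar curl = -4*y + 6
At (-3, -3): 18.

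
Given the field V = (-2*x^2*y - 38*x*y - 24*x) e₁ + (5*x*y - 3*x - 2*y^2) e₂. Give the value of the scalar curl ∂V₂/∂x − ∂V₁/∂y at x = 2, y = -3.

66

∂V₂/∂x = 5*y - 3
∂V₁/∂y = -2*x^2 - 38*x
Scalar curl = 2*x^2 + 38*x + 5*y - 3
At (2, -3): 66.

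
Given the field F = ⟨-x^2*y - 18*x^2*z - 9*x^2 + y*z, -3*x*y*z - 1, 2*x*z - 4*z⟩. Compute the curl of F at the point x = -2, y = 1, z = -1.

(∇×F)₁ = ∂F₃/∂y − ∂F₂/∂z = 3*x*y
(∇×F)₂ = ∂F₁/∂z − ∂F₃/∂x = -18*x^2 + y - 2*z
(∇×F)₃ = ∂F₂/∂x − ∂F₁/∂y = x^2 - 3*y*z - z
∇×F = (3*x*y, -18*x^2 + y - 2*z, x^2 - 3*y*z - z)
At (-2, 1, -1): (-6, -69, 8).

(-6, -69, 8)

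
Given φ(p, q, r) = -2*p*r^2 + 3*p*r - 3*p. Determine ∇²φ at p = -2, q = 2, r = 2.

∂²φ/∂p² = 0
∂²φ/∂q² = 0
∂²φ/∂r² = -4*p
∇²φ = -4*p
At (-2, 2, 2): 8.

8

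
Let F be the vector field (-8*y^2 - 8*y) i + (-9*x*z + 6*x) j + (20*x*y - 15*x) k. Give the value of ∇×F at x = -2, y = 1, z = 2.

(∇×F)₁ = ∂F₃/∂y − ∂F₂/∂z = 29*x
(∇×F)₂ = ∂F₁/∂z − ∂F₃/∂x = -20*y + 15
(∇×F)₃ = ∂F₂/∂x − ∂F₁/∂y = 16*y - 9*z + 14
∇×F = (29*x, -20*y + 15, 16*y - 9*z + 14)
At (-2, 1, 2): (-58, -5, 12).

(-58, -5, 12)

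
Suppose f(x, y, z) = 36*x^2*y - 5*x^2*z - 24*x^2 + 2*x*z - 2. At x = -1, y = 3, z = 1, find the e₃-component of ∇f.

(∇f)_3 = ∂f/∂z = -5*x^2 + 2*x
At (-1, 3, 1): -7.

-7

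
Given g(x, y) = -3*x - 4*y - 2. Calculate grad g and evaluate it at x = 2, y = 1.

(-3, -4)

∂g/∂x = -3
∂g/∂y = -4
∇g = (-3, -4)
At (2, 1): (-3, -4).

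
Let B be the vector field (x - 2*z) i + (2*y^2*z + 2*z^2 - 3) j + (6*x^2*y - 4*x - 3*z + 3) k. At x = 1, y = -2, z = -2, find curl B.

(∇×B)₁ = ∂B₃/∂y − ∂B₂/∂z = 6*x^2 - 2*y^2 - 4*z
(∇×B)₂ = ∂B₁/∂z − ∂B₃/∂x = -12*x*y + 2
(∇×B)₃ = ∂B₂/∂x − ∂B₁/∂y = 0
∇×B = (6*x^2 - 2*y^2 - 4*z, -12*x*y + 2, 0)
At (1, -2, -2): (6, 26, 0).

(6, 26, 0)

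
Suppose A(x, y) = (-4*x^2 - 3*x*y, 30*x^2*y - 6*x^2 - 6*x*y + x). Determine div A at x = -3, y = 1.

309

∂A₁/∂x = -8*x - 3*y
∂A₂/∂y = 30*x^2 - 6*x
∇·A = 30*x^2 - 14*x - 3*y
At (-3, 1): 309.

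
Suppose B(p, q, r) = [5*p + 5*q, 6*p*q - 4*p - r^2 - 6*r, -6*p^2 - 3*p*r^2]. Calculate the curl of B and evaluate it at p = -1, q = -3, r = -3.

(∇×B)₁ = ∂B₃/∂q − ∂B₂/∂r = 2*r + 6
(∇×B)₂ = ∂B₁/∂r − ∂B₃/∂p = 12*p + 3*r^2
(∇×B)₃ = ∂B₂/∂p − ∂B₁/∂q = 6*q - 9
∇×B = (2*r + 6, 12*p + 3*r^2, 6*q - 9)
At (-1, -3, -3): (0, 15, -27).

(0, 15, -27)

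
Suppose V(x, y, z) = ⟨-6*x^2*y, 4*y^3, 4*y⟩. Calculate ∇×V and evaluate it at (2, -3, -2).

(4, 0, 24)

(∇×V)₁ = ∂V₃/∂y − ∂V₂/∂z = 4
(∇×V)₂ = ∂V₁/∂z − ∂V₃/∂x = 0
(∇×V)₃ = ∂V₂/∂x − ∂V₁/∂y = 6*x^2
∇×V = (4, 0, 6*x^2)
At (2, -3, -2): (4, 0, 24).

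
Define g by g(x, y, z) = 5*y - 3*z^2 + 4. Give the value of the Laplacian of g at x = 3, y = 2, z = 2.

-6

∂²g/∂x² = 0
∂²g/∂y² = 0
∂²g/∂z² = -6
∇²g = -6
At (3, 2, 2): -6.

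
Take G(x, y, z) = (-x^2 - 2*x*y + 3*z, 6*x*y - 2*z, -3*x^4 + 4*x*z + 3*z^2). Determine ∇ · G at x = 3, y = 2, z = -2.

8

∂G₁/∂x = -2*x - 2*y
∂G₂/∂y = 6*x
∂G₃/∂z = 4*x + 6*z
∇·G = 8*x - 2*y + 6*z
At (3, 2, -2): 8.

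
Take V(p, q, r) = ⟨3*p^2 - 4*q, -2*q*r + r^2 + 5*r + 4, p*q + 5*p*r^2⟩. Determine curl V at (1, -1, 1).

(∇×V)₁ = ∂V₃/∂q − ∂V₂/∂r = p + 2*q - 2*r - 5
(∇×V)₂ = ∂V₁/∂r − ∂V₃/∂p = -q - 5*r^2
(∇×V)₃ = ∂V₂/∂p − ∂V₁/∂q = 4
∇×V = (p + 2*q - 2*r - 5, -q - 5*r^2, 4)
At (1, -1, 1): (-8, -4, 4).

(-8, -4, 4)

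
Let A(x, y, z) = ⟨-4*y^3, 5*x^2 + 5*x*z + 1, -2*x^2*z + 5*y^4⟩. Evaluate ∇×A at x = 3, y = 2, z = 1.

(145, 12, 83)

(∇×A)₁ = ∂A₃/∂y − ∂A₂/∂z = -5*x + 20*y^3
(∇×A)₂ = ∂A₁/∂z − ∂A₃/∂x = 4*x*z
(∇×A)₃ = ∂A₂/∂x − ∂A₁/∂y = 10*x + 12*y^2 + 5*z
∇×A = (-5*x + 20*y^3, 4*x*z, 10*x + 12*y^2 + 5*z)
At (3, 2, 1): (145, 12, 83).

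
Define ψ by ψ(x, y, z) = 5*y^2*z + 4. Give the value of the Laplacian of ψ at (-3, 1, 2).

20

∂²ψ/∂x² = 0
∂²ψ/∂y² = 10*z
∂²ψ/∂z² = 0
∇²ψ = 10*z
At (-3, 1, 2): 20.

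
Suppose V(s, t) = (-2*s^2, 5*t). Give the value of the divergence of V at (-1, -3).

9

∂V₁/∂s = -4*s
∂V₂/∂t = 5
∇·V = -4*s + 5
At (-1, -3): 9.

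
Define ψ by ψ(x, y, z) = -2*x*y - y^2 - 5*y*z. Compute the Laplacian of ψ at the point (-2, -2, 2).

-2

∂²ψ/∂x² = 0
∂²ψ/∂y² = -2
∂²ψ/∂z² = 0
∇²ψ = -2
At (-2, -2, 2): -2.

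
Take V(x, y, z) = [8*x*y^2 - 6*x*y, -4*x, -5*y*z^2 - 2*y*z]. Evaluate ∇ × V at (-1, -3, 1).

(∇×V)₁ = ∂V₃/∂y − ∂V₂/∂z = -5*z^2 - 2*z
(∇×V)₂ = ∂V₁/∂z − ∂V₃/∂x = 0
(∇×V)₃ = ∂V₂/∂x − ∂V₁/∂y = -16*x*y + 6*x - 4
∇×V = (-5*z^2 - 2*z, 0, -16*x*y + 6*x - 4)
At (-1, -3, 1): (-7, 0, -58).

(-7, 0, -58)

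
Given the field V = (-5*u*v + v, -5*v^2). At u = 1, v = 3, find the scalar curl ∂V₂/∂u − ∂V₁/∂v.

4

∂V₂/∂u = 0
∂V₁/∂v = -5*u + 1
Scalar curl = 5*u - 1
At (1, 3): 4.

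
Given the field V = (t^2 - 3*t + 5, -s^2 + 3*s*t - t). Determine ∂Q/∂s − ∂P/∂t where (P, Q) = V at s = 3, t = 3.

0

∂V₂/∂s = -2*s + 3*t
∂V₁/∂t = 2*t - 3
Scalar curl = -2*s + t + 3
At (3, 3): 0.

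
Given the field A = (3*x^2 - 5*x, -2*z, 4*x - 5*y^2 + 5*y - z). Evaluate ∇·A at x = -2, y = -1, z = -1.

-18

∂A₁/∂x = 6*x - 5
∂A₂/∂y = 0
∂A₃/∂z = -1
∇·A = 6*x - 6
At (-2, -1, -1): -18.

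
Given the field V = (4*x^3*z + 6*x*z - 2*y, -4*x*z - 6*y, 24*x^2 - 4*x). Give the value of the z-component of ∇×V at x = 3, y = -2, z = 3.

-10

(∇×V)_3 = ∂V₂/∂x − ∂V₁/∂y
= -4*z − (-2)
= -4*z + 2
At (3, -2, 3): -10.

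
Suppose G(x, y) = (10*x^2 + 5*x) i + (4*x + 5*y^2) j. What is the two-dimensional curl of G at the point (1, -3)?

4

∂G₂/∂x = 4
∂G₁/∂y = 0
Scalar curl = 4
At (1, -3): 4.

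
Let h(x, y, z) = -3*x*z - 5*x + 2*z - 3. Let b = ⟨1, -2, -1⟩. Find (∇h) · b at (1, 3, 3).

∂h/∂x = -3*z - 5
∂h/∂y = 0
∂h/∂z = -3*x + 2
∇h at (1, 3, 3) = (-14, 0, -1)
∇h · b = (-14)(1) + (0)(-2) + (-1)(-1) = -13

-13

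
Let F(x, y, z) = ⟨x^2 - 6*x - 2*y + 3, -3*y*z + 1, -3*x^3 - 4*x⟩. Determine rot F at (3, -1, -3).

(-3, 85, 2)

(∇×F)₁ = ∂F₃/∂y − ∂F₂/∂z = 3*y
(∇×F)₂ = ∂F₁/∂z − ∂F₃/∂x = 9*x^2 + 4
(∇×F)₃ = ∂F₂/∂x − ∂F₁/∂y = 2
∇×F = (3*y, 9*x^2 + 4, 2)
At (3, -1, -3): (-3, 85, 2).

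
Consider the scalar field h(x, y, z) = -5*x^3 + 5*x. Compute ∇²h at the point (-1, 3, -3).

∂²h/∂x² = -30*x
∂²h/∂y² = 0
∂²h/∂z² = 0
∇²h = -30*x
At (-1, 3, -3): 30.

30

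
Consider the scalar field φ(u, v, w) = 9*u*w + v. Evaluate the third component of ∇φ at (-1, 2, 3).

-9

(∇φ)_3 = ∂φ/∂w = 9*u
At (-1, 2, 3): -9.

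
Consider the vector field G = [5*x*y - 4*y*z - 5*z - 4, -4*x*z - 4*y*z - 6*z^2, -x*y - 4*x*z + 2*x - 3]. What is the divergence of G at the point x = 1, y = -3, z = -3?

∂G₁/∂x = 5*y
∂G₂/∂y = -4*z
∂G₃/∂z = -4*x
∇·G = -4*x + 5*y - 4*z
At (1, -3, -3): -7.

-7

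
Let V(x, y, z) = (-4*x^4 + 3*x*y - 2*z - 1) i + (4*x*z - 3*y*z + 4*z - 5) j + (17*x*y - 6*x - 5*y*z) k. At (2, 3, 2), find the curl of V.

(∇×V)₁ = ∂V₃/∂y − ∂V₂/∂z = 13*x + 3*y - 5*z - 4
(∇×V)₂ = ∂V₁/∂z − ∂V₃/∂x = -17*y + 4
(∇×V)₃ = ∂V₂/∂x − ∂V₁/∂y = -3*x + 4*z
∇×V = (13*x + 3*y - 5*z - 4, -17*y + 4, -3*x + 4*z)
At (2, 3, 2): (21, -47, 2).

(21, -47, 2)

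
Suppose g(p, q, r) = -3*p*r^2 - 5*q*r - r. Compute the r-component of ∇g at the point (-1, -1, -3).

(∇g)_3 = ∂g/∂r = -6*p*r - 5*q - 1
At (-1, -1, -3): -14.

-14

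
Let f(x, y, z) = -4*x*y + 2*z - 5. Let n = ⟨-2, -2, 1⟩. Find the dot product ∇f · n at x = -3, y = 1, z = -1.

-14

∂f/∂x = -4*y
∂f/∂y = -4*x
∂f/∂z = 2
∇f at (-3, 1, -1) = (-4, 12, 2)
∇f · n = (-4)(-2) + (12)(-2) + (2)(1) = -14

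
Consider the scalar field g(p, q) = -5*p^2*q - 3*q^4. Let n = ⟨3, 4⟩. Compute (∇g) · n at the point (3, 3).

∂g/∂p = -10*p*q
∂g/∂q = -5*p^2 - 12*q^3
∇g at (3, 3) = (-90, -369)
∇g · n = (-90)(3) + (-369)(4) = -1746

-1746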